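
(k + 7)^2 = k^2 + 14*k + 49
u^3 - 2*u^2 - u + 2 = (u - 2)*(u - 1)*(u + 1)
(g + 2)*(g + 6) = g^2 + 8*g + 12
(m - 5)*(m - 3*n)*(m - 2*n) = m^3 - 5*m^2*n - 5*m^2 + 6*m*n^2 + 25*m*n - 30*n^2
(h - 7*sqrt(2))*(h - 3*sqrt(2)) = h^2 - 10*sqrt(2)*h + 42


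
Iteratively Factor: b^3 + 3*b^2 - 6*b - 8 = (b + 4)*(b^2 - b - 2) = (b - 2)*(b + 4)*(b + 1)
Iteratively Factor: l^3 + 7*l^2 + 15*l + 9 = (l + 3)*(l^2 + 4*l + 3) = (l + 3)^2*(l + 1)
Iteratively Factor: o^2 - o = (o - 1)*(o)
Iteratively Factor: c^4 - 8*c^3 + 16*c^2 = (c - 4)*(c^3 - 4*c^2) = (c - 4)^2*(c^2) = c*(c - 4)^2*(c)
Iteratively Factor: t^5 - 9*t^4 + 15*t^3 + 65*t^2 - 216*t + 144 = (t - 3)*(t^4 - 6*t^3 - 3*t^2 + 56*t - 48) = (t - 4)*(t - 3)*(t^3 - 2*t^2 - 11*t + 12) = (t - 4)*(t - 3)*(t + 3)*(t^2 - 5*t + 4) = (t - 4)^2*(t - 3)*(t + 3)*(t - 1)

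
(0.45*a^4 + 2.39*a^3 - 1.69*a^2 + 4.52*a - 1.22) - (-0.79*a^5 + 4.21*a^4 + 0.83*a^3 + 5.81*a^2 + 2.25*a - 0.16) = 0.79*a^5 - 3.76*a^4 + 1.56*a^3 - 7.5*a^2 + 2.27*a - 1.06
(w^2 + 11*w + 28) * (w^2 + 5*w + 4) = w^4 + 16*w^3 + 87*w^2 + 184*w + 112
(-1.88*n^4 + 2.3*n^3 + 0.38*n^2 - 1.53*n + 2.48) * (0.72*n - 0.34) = -1.3536*n^5 + 2.2952*n^4 - 0.5084*n^3 - 1.2308*n^2 + 2.3058*n - 0.8432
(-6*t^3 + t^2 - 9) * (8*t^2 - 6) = -48*t^5 + 8*t^4 + 36*t^3 - 78*t^2 + 54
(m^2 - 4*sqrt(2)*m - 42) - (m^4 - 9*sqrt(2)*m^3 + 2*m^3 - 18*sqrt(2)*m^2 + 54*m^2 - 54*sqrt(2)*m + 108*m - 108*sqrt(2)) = -m^4 - 2*m^3 + 9*sqrt(2)*m^3 - 53*m^2 + 18*sqrt(2)*m^2 - 108*m + 50*sqrt(2)*m - 42 + 108*sqrt(2)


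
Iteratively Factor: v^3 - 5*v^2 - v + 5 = (v - 1)*(v^2 - 4*v - 5) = (v - 5)*(v - 1)*(v + 1)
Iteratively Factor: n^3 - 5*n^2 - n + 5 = (n - 1)*(n^2 - 4*n - 5) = (n - 5)*(n - 1)*(n + 1)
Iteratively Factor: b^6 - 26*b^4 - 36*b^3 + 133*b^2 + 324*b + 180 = (b + 3)*(b^5 - 3*b^4 - 17*b^3 + 15*b^2 + 88*b + 60) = (b + 2)*(b + 3)*(b^4 - 5*b^3 - 7*b^2 + 29*b + 30) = (b - 5)*(b + 2)*(b + 3)*(b^3 - 7*b - 6) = (b - 5)*(b + 2)^2*(b + 3)*(b^2 - 2*b - 3) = (b - 5)*(b + 1)*(b + 2)^2*(b + 3)*(b - 3)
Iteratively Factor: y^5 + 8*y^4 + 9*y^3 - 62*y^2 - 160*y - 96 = (y + 1)*(y^4 + 7*y^3 + 2*y^2 - 64*y - 96) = (y + 1)*(y + 2)*(y^3 + 5*y^2 - 8*y - 48) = (y + 1)*(y + 2)*(y + 4)*(y^2 + y - 12) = (y - 3)*(y + 1)*(y + 2)*(y + 4)*(y + 4)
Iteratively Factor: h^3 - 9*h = (h)*(h^2 - 9) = h*(h - 3)*(h + 3)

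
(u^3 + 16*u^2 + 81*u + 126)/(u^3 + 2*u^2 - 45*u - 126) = (u + 7)/(u - 7)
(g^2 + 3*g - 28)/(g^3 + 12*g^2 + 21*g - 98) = (g - 4)/(g^2 + 5*g - 14)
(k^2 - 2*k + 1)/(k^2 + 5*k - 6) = (k - 1)/(k + 6)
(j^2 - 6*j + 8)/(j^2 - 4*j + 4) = (j - 4)/(j - 2)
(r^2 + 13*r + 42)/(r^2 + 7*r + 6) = (r + 7)/(r + 1)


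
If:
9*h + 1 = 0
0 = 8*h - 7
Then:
No Solution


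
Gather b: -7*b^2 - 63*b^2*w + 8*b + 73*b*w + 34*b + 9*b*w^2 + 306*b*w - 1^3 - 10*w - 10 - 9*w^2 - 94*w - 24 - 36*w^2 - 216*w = b^2*(-63*w - 7) + b*(9*w^2 + 379*w + 42) - 45*w^2 - 320*w - 35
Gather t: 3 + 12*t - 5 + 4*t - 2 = 16*t - 4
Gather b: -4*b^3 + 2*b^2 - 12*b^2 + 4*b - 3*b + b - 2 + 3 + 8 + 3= -4*b^3 - 10*b^2 + 2*b + 12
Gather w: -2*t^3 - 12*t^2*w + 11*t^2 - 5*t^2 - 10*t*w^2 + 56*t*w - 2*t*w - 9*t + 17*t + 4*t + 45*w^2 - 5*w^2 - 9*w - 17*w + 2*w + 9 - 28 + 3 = -2*t^3 + 6*t^2 + 12*t + w^2*(40 - 10*t) + w*(-12*t^2 + 54*t - 24) - 16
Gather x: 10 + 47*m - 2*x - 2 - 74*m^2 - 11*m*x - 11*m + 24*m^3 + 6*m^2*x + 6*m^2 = 24*m^3 - 68*m^2 + 36*m + x*(6*m^2 - 11*m - 2) + 8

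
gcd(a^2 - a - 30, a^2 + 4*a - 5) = a + 5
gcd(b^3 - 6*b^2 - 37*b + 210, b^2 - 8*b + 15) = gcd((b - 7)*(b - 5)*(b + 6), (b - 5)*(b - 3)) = b - 5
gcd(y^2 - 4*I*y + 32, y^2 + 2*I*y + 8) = y + 4*I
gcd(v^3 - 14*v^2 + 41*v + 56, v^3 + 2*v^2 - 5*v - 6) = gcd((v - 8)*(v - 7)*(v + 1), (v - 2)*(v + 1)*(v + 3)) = v + 1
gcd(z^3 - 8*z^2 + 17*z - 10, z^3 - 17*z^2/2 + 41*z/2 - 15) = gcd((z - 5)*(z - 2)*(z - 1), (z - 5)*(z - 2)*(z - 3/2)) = z^2 - 7*z + 10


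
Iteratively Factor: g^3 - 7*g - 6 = (g + 2)*(g^2 - 2*g - 3) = (g + 1)*(g + 2)*(g - 3)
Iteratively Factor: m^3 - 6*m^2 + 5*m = (m - 1)*(m^2 - 5*m) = (m - 5)*(m - 1)*(m)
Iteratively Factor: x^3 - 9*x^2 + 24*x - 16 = (x - 4)*(x^2 - 5*x + 4) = (x - 4)*(x - 1)*(x - 4)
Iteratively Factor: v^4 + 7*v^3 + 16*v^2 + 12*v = (v + 2)*(v^3 + 5*v^2 + 6*v) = v*(v + 2)*(v^2 + 5*v + 6) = v*(v + 2)*(v + 3)*(v + 2)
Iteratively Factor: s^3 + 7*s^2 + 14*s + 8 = (s + 1)*(s^2 + 6*s + 8) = (s + 1)*(s + 4)*(s + 2)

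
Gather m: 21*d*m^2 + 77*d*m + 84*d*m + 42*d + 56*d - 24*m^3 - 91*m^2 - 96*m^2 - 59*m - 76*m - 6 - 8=98*d - 24*m^3 + m^2*(21*d - 187) + m*(161*d - 135) - 14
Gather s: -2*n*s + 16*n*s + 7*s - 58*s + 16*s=s*(14*n - 35)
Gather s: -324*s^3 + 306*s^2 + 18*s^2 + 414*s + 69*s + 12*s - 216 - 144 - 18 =-324*s^3 + 324*s^2 + 495*s - 378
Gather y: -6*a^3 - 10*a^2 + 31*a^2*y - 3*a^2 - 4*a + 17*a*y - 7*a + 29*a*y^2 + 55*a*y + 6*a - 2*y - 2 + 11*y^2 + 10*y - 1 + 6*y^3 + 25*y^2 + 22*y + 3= -6*a^3 - 13*a^2 - 5*a + 6*y^3 + y^2*(29*a + 36) + y*(31*a^2 + 72*a + 30)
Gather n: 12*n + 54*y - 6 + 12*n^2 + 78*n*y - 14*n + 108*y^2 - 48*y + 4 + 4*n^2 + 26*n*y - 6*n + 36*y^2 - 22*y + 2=16*n^2 + n*(104*y - 8) + 144*y^2 - 16*y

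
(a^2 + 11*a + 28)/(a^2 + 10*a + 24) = (a + 7)/(a + 6)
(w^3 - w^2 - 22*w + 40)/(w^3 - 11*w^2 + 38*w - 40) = (w + 5)/(w - 5)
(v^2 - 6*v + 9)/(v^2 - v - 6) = (v - 3)/(v + 2)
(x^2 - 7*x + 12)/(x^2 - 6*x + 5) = (x^2 - 7*x + 12)/(x^2 - 6*x + 5)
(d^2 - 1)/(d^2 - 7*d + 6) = (d + 1)/(d - 6)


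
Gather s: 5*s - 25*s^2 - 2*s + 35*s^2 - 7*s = 10*s^2 - 4*s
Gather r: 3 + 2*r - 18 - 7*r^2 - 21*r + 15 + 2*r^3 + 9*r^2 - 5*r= 2*r^3 + 2*r^2 - 24*r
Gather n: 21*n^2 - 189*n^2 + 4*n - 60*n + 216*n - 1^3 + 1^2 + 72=-168*n^2 + 160*n + 72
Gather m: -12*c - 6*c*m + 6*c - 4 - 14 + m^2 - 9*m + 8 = -6*c + m^2 + m*(-6*c - 9) - 10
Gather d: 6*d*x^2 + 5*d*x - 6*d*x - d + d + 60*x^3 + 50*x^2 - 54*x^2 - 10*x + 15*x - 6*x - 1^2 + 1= d*(6*x^2 - x) + 60*x^3 - 4*x^2 - x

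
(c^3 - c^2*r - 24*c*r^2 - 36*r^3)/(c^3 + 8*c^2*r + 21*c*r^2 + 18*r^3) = (c - 6*r)/(c + 3*r)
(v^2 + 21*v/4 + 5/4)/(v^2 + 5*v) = (v + 1/4)/v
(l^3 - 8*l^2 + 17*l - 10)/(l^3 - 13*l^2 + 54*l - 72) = (l^3 - 8*l^2 + 17*l - 10)/(l^3 - 13*l^2 + 54*l - 72)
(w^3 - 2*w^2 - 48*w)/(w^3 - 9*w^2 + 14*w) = (w^2 - 2*w - 48)/(w^2 - 9*w + 14)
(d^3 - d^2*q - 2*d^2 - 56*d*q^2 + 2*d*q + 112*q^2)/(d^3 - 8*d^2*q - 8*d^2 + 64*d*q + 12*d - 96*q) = (d + 7*q)/(d - 6)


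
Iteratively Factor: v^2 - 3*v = (v - 3)*(v)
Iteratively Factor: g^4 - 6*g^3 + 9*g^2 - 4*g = (g - 4)*(g^3 - 2*g^2 + g) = (g - 4)*(g - 1)*(g^2 - g) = g*(g - 4)*(g - 1)*(g - 1)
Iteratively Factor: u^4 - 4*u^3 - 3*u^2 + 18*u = (u - 3)*(u^3 - u^2 - 6*u) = (u - 3)*(u + 2)*(u^2 - 3*u) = (u - 3)^2*(u + 2)*(u)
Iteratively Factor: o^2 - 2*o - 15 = (o + 3)*(o - 5)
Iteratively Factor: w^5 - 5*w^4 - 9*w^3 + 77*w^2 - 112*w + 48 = (w + 4)*(w^4 - 9*w^3 + 27*w^2 - 31*w + 12) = (w - 1)*(w + 4)*(w^3 - 8*w^2 + 19*w - 12) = (w - 4)*(w - 1)*(w + 4)*(w^2 - 4*w + 3) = (w - 4)*(w - 3)*(w - 1)*(w + 4)*(w - 1)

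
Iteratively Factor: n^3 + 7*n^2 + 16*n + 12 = (n + 2)*(n^2 + 5*n + 6) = (n + 2)^2*(n + 3)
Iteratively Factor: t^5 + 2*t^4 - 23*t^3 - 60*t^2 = (t + 3)*(t^4 - t^3 - 20*t^2) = (t + 3)*(t + 4)*(t^3 - 5*t^2) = t*(t + 3)*(t + 4)*(t^2 - 5*t) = t^2*(t + 3)*(t + 4)*(t - 5)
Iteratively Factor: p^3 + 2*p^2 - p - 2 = (p - 1)*(p^2 + 3*p + 2) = (p - 1)*(p + 1)*(p + 2)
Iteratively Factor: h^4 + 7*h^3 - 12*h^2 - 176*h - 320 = (h + 4)*(h^3 + 3*h^2 - 24*h - 80) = (h + 4)^2*(h^2 - h - 20) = (h - 5)*(h + 4)^2*(h + 4)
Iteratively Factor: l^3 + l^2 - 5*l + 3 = (l + 3)*(l^2 - 2*l + 1) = (l - 1)*(l + 3)*(l - 1)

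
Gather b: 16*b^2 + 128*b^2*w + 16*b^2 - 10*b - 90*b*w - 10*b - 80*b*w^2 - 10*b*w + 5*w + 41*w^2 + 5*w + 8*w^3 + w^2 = b^2*(128*w + 32) + b*(-80*w^2 - 100*w - 20) + 8*w^3 + 42*w^2 + 10*w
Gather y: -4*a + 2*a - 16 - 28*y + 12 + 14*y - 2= -2*a - 14*y - 6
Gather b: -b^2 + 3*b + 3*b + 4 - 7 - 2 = -b^2 + 6*b - 5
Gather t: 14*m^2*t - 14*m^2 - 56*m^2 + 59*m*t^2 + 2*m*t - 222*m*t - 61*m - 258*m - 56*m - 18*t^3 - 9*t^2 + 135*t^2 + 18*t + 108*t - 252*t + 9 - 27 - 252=-70*m^2 - 375*m - 18*t^3 + t^2*(59*m + 126) + t*(14*m^2 - 220*m - 126) - 270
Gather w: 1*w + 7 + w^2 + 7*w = w^2 + 8*w + 7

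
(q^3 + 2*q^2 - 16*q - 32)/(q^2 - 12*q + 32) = (q^2 + 6*q + 8)/(q - 8)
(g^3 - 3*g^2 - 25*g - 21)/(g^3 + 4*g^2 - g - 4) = (g^2 - 4*g - 21)/(g^2 + 3*g - 4)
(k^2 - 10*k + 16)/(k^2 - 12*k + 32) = (k - 2)/(k - 4)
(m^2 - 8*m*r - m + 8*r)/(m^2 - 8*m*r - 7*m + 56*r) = (m - 1)/(m - 7)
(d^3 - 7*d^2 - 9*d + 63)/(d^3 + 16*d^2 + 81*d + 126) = (d^2 - 10*d + 21)/(d^2 + 13*d + 42)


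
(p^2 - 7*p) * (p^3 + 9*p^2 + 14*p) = p^5 + 2*p^4 - 49*p^3 - 98*p^2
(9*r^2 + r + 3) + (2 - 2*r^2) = 7*r^2 + r + 5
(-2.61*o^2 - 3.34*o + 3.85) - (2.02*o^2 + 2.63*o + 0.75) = -4.63*o^2 - 5.97*o + 3.1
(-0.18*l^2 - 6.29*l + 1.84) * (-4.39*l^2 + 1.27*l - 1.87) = 0.7902*l^4 + 27.3845*l^3 - 15.7293*l^2 + 14.0991*l - 3.4408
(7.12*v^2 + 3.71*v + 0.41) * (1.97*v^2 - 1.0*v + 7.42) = 14.0264*v^4 + 0.1887*v^3 + 49.9281*v^2 + 27.1182*v + 3.0422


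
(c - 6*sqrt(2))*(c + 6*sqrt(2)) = c^2 - 72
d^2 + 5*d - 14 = (d - 2)*(d + 7)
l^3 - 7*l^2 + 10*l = l*(l - 5)*(l - 2)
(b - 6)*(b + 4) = b^2 - 2*b - 24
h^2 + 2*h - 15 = (h - 3)*(h + 5)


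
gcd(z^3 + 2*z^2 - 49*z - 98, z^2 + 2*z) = z + 2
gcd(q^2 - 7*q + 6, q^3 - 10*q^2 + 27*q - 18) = q^2 - 7*q + 6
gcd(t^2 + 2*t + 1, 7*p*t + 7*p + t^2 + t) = t + 1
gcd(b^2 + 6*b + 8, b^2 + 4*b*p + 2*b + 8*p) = b + 2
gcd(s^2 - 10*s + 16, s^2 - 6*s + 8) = s - 2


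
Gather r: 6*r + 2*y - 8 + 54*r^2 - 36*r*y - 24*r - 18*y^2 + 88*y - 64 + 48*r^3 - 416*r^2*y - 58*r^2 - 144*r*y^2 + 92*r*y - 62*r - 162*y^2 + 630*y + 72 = 48*r^3 + r^2*(-416*y - 4) + r*(-144*y^2 + 56*y - 80) - 180*y^2 + 720*y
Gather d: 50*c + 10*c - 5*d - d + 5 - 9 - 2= 60*c - 6*d - 6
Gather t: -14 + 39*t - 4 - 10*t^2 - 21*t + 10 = -10*t^2 + 18*t - 8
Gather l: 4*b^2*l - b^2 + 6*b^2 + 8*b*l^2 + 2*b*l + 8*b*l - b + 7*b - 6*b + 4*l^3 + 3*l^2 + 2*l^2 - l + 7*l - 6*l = 5*b^2 + 4*l^3 + l^2*(8*b + 5) + l*(4*b^2 + 10*b)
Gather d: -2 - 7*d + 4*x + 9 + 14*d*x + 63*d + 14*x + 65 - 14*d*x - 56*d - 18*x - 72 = 0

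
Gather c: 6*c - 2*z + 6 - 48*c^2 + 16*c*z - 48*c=-48*c^2 + c*(16*z - 42) - 2*z + 6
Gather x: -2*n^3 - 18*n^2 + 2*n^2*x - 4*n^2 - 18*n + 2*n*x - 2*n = -2*n^3 - 22*n^2 - 20*n + x*(2*n^2 + 2*n)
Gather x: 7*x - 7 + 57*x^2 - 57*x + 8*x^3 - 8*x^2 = 8*x^3 + 49*x^2 - 50*x - 7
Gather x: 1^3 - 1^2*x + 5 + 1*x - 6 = 0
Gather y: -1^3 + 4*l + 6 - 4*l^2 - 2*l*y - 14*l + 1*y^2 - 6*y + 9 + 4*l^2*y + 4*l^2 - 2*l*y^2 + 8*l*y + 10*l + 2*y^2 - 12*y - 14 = y^2*(3 - 2*l) + y*(4*l^2 + 6*l - 18)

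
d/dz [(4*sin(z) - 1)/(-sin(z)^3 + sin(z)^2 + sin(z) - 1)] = (8*sin(z)^2 + sin(z) + 3)/((sin(z) - 1)*cos(z)^3)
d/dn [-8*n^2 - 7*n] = -16*n - 7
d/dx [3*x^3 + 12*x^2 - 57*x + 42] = 9*x^2 + 24*x - 57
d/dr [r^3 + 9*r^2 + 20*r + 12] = 3*r^2 + 18*r + 20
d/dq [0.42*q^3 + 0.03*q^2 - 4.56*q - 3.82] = 1.26*q^2 + 0.06*q - 4.56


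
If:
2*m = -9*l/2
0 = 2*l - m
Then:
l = 0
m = 0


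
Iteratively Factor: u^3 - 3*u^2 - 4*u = (u + 1)*(u^2 - 4*u) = u*(u + 1)*(u - 4)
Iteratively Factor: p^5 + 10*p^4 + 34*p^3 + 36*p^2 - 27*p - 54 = (p + 3)*(p^4 + 7*p^3 + 13*p^2 - 3*p - 18) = (p + 2)*(p + 3)*(p^3 + 5*p^2 + 3*p - 9) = (p + 2)*(p + 3)^2*(p^2 + 2*p - 3) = (p - 1)*(p + 2)*(p + 3)^2*(p + 3)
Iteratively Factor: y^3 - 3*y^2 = (y)*(y^2 - 3*y) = y*(y - 3)*(y)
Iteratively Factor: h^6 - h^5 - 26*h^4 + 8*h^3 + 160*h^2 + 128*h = (h - 4)*(h^5 + 3*h^4 - 14*h^3 - 48*h^2 - 32*h) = (h - 4)*(h + 1)*(h^4 + 2*h^3 - 16*h^2 - 32*h) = h*(h - 4)*(h + 1)*(h^3 + 2*h^2 - 16*h - 32) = h*(h - 4)*(h + 1)*(h + 4)*(h^2 - 2*h - 8) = h*(h - 4)*(h + 1)*(h + 2)*(h + 4)*(h - 4)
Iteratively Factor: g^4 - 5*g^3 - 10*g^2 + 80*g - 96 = (g - 3)*(g^3 - 2*g^2 - 16*g + 32) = (g - 3)*(g + 4)*(g^2 - 6*g + 8) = (g - 4)*(g - 3)*(g + 4)*(g - 2)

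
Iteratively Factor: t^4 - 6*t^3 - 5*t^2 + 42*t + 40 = (t + 1)*(t^3 - 7*t^2 + 2*t + 40) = (t - 5)*(t + 1)*(t^2 - 2*t - 8) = (t - 5)*(t - 4)*(t + 1)*(t + 2)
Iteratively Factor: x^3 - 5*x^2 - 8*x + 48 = (x - 4)*(x^2 - x - 12) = (x - 4)*(x + 3)*(x - 4)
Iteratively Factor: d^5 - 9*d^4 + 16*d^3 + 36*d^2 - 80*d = (d - 5)*(d^4 - 4*d^3 - 4*d^2 + 16*d) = (d - 5)*(d - 2)*(d^3 - 2*d^2 - 8*d) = (d - 5)*(d - 4)*(d - 2)*(d^2 + 2*d) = d*(d - 5)*(d - 4)*(d - 2)*(d + 2)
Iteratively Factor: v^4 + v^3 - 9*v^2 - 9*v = (v)*(v^3 + v^2 - 9*v - 9) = v*(v + 1)*(v^2 - 9) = v*(v + 1)*(v + 3)*(v - 3)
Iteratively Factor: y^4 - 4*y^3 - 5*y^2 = (y - 5)*(y^3 + y^2) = y*(y - 5)*(y^2 + y) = y^2*(y - 5)*(y + 1)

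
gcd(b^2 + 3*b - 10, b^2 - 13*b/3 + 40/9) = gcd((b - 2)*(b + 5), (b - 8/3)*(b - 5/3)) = 1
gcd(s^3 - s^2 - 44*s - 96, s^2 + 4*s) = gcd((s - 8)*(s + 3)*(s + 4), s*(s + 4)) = s + 4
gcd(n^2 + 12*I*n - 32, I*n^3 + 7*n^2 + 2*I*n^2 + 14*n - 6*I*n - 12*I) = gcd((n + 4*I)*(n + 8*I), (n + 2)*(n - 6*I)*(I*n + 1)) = 1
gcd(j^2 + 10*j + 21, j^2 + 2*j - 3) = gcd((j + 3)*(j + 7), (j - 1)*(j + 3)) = j + 3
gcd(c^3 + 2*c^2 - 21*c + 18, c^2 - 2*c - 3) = c - 3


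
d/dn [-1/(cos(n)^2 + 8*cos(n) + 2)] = -2*(cos(n) + 4)*sin(n)/(cos(n)^2 + 8*cos(n) + 2)^2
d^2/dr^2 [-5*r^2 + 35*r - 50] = -10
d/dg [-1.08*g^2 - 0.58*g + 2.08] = -2.16*g - 0.58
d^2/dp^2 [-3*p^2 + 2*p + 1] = -6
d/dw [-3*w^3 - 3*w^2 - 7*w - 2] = -9*w^2 - 6*w - 7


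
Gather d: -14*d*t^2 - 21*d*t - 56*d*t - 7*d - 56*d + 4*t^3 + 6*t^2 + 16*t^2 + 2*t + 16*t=d*(-14*t^2 - 77*t - 63) + 4*t^3 + 22*t^2 + 18*t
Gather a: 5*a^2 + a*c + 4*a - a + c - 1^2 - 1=5*a^2 + a*(c + 3) + c - 2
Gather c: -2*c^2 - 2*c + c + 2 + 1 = -2*c^2 - c + 3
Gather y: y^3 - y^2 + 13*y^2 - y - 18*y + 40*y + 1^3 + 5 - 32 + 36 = y^3 + 12*y^2 + 21*y + 10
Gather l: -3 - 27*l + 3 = -27*l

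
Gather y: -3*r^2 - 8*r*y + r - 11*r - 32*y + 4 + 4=-3*r^2 - 10*r + y*(-8*r - 32) + 8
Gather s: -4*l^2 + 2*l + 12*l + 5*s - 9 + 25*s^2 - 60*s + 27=-4*l^2 + 14*l + 25*s^2 - 55*s + 18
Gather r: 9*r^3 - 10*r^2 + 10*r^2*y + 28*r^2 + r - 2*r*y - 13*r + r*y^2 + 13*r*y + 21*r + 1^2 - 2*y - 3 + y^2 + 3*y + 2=9*r^3 + r^2*(10*y + 18) + r*(y^2 + 11*y + 9) + y^2 + y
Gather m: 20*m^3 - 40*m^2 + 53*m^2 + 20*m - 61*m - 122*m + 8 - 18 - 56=20*m^3 + 13*m^2 - 163*m - 66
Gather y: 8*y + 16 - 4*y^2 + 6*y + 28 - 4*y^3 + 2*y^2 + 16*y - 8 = -4*y^3 - 2*y^2 + 30*y + 36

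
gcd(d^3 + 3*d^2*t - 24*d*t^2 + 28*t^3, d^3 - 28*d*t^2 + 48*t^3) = -d + 2*t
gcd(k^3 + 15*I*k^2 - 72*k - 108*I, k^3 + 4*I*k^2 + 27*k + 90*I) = k^2 + 9*I*k - 18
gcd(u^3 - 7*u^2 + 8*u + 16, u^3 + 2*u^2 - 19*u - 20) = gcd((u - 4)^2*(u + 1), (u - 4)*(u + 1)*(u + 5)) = u^2 - 3*u - 4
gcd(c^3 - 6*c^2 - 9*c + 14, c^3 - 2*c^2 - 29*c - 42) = c^2 - 5*c - 14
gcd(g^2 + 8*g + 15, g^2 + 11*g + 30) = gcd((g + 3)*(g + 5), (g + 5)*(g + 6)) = g + 5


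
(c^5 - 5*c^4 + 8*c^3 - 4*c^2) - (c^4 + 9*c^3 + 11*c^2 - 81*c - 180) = c^5 - 6*c^4 - c^3 - 15*c^2 + 81*c + 180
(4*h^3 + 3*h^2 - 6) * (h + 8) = 4*h^4 + 35*h^3 + 24*h^2 - 6*h - 48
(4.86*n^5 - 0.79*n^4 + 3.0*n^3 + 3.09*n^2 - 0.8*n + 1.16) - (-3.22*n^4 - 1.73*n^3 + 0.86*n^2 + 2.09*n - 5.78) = 4.86*n^5 + 2.43*n^4 + 4.73*n^3 + 2.23*n^2 - 2.89*n + 6.94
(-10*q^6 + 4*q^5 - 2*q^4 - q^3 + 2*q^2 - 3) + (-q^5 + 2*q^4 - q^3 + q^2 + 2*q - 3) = -10*q^6 + 3*q^5 - 2*q^3 + 3*q^2 + 2*q - 6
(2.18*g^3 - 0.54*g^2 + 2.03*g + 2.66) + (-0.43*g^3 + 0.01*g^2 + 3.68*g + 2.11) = 1.75*g^3 - 0.53*g^2 + 5.71*g + 4.77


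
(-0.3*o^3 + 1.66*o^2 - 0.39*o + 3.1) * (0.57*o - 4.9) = -0.171*o^4 + 2.4162*o^3 - 8.3563*o^2 + 3.678*o - 15.19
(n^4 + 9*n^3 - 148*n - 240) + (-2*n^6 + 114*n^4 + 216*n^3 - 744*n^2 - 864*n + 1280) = -2*n^6 + 115*n^4 + 225*n^3 - 744*n^2 - 1012*n + 1040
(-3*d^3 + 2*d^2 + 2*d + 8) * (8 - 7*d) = 21*d^4 - 38*d^3 + 2*d^2 - 40*d + 64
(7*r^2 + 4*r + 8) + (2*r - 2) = 7*r^2 + 6*r + 6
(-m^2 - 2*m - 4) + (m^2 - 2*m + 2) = -4*m - 2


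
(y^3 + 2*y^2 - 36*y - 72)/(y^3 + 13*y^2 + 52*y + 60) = (y - 6)/(y + 5)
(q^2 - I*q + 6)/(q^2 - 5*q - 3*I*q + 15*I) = (q + 2*I)/(q - 5)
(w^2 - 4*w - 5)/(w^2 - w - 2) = (w - 5)/(w - 2)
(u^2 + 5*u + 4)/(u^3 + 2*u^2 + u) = (u + 4)/(u*(u + 1))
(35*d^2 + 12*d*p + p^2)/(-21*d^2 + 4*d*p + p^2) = (5*d + p)/(-3*d + p)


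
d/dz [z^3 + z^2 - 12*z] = 3*z^2 + 2*z - 12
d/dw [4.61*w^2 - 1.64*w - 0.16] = 9.22*w - 1.64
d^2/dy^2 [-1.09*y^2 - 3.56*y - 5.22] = -2.18000000000000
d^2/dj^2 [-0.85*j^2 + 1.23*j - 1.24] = -1.70000000000000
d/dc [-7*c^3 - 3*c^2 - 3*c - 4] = -21*c^2 - 6*c - 3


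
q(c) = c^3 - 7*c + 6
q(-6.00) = -168.00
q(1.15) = -0.53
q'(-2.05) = 5.61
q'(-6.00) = 101.00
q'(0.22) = -6.85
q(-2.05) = 11.73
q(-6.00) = -168.00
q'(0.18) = -6.90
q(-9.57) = -803.48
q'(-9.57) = 267.75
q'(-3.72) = 34.52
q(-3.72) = -19.44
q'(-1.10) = -3.37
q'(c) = 3*c^2 - 7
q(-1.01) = 12.04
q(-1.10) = 12.37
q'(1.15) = -3.03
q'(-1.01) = -3.94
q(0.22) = 4.47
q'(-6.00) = 101.00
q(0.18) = 4.75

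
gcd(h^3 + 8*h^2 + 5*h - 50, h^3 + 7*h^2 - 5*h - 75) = h^2 + 10*h + 25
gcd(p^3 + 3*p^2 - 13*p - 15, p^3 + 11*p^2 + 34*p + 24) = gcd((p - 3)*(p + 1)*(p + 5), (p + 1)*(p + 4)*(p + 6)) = p + 1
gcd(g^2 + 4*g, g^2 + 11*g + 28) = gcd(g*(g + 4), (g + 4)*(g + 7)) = g + 4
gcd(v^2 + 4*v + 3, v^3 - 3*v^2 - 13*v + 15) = v + 3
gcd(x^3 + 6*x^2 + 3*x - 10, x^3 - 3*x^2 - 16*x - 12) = x + 2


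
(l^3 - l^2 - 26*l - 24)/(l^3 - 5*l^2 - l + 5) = (l^2 - 2*l - 24)/(l^2 - 6*l + 5)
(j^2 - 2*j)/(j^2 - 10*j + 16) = j/(j - 8)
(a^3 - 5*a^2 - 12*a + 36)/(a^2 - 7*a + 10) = (a^2 - 3*a - 18)/(a - 5)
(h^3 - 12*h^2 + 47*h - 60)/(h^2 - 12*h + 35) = (h^2 - 7*h + 12)/(h - 7)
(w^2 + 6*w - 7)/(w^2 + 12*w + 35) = (w - 1)/(w + 5)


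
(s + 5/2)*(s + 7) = s^2 + 19*s/2 + 35/2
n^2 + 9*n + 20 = (n + 4)*(n + 5)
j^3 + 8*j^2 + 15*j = j*(j + 3)*(j + 5)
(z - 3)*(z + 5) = z^2 + 2*z - 15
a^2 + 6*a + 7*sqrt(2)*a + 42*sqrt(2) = (a + 6)*(a + 7*sqrt(2))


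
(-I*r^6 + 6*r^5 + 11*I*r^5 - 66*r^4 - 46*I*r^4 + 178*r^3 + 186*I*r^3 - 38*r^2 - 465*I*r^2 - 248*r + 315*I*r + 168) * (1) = -I*r^6 + 6*r^5 + 11*I*r^5 - 66*r^4 - 46*I*r^4 + 178*r^3 + 186*I*r^3 - 38*r^2 - 465*I*r^2 - 248*r + 315*I*r + 168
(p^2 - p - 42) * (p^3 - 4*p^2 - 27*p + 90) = p^5 - 5*p^4 - 65*p^3 + 285*p^2 + 1044*p - 3780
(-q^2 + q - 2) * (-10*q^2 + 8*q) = 10*q^4 - 18*q^3 + 28*q^2 - 16*q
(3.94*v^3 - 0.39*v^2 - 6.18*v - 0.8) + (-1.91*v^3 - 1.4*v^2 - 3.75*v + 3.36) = 2.03*v^3 - 1.79*v^2 - 9.93*v + 2.56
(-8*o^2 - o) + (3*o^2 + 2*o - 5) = -5*o^2 + o - 5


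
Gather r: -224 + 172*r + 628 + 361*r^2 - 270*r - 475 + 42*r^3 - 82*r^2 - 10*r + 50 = 42*r^3 + 279*r^2 - 108*r - 21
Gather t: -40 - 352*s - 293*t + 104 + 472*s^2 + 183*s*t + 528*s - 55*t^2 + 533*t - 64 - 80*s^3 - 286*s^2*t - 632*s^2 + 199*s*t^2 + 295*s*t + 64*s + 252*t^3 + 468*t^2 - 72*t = -80*s^3 - 160*s^2 + 240*s + 252*t^3 + t^2*(199*s + 413) + t*(-286*s^2 + 478*s + 168)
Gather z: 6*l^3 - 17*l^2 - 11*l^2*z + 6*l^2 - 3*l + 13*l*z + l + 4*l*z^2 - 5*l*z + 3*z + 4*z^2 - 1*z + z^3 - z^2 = 6*l^3 - 11*l^2 - 2*l + z^3 + z^2*(4*l + 3) + z*(-11*l^2 + 8*l + 2)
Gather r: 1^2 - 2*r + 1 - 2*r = 2 - 4*r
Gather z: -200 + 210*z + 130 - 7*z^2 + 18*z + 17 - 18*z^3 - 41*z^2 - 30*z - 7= -18*z^3 - 48*z^2 + 198*z - 60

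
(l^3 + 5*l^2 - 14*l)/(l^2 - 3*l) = (l^2 + 5*l - 14)/(l - 3)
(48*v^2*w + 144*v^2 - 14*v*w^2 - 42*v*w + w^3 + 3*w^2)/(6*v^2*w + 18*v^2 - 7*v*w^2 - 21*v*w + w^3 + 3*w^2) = (8*v - w)/(v - w)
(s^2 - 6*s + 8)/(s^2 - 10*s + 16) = (s - 4)/(s - 8)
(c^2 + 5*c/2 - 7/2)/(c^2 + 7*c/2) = (c - 1)/c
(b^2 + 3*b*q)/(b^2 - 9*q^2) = b/(b - 3*q)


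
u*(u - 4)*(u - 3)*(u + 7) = u^4 - 37*u^2 + 84*u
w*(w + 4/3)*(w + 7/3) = w^3 + 11*w^2/3 + 28*w/9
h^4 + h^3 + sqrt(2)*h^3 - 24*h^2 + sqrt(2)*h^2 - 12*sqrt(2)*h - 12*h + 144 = (h - 3)*(h + 4)*(h - 2*sqrt(2))*(h + 3*sqrt(2))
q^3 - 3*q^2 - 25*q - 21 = (q - 7)*(q + 1)*(q + 3)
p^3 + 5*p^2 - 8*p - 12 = (p - 2)*(p + 1)*(p + 6)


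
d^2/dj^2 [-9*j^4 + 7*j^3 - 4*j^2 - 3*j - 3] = -108*j^2 + 42*j - 8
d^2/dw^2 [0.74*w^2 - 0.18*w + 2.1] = 1.48000000000000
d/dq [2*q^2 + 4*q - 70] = 4*q + 4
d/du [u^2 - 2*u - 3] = 2*u - 2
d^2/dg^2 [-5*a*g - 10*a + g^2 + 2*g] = 2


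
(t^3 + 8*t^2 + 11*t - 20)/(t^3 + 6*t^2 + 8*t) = (t^2 + 4*t - 5)/(t*(t + 2))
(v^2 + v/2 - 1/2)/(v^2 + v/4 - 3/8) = 4*(v + 1)/(4*v + 3)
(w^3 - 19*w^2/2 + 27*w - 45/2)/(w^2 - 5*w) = w - 9/2 + 9/(2*w)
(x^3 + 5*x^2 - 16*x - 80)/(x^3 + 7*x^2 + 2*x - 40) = (x - 4)/(x - 2)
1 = 1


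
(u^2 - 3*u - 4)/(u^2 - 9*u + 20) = (u + 1)/(u - 5)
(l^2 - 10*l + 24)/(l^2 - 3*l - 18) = (l - 4)/(l + 3)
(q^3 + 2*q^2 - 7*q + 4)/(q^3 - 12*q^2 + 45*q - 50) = (q^3 + 2*q^2 - 7*q + 4)/(q^3 - 12*q^2 + 45*q - 50)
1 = 1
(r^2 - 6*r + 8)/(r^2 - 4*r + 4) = (r - 4)/(r - 2)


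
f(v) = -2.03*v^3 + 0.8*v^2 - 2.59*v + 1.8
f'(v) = -6.09*v^2 + 1.6*v - 2.59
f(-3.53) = 110.20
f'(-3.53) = -84.12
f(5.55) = -334.97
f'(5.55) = -181.30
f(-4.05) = 160.26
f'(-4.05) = -108.96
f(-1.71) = 18.72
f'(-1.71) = -23.13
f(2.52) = -32.13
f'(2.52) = -37.23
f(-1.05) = 7.75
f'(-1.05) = -10.98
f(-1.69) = 18.26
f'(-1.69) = -22.69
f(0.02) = 1.75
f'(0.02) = -2.56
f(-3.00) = 71.58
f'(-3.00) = -62.20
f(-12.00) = 3655.92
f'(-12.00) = -898.75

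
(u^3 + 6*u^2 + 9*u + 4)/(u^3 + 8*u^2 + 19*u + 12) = (u + 1)/(u + 3)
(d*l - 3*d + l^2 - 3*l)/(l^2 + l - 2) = (d*l - 3*d + l^2 - 3*l)/(l^2 + l - 2)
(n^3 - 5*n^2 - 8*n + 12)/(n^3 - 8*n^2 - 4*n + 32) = (n^2 - 7*n + 6)/(n^2 - 10*n + 16)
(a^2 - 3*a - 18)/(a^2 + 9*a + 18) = (a - 6)/(a + 6)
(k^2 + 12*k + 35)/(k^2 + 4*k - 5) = (k + 7)/(k - 1)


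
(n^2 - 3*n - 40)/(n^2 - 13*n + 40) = (n + 5)/(n - 5)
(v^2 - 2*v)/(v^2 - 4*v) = (v - 2)/(v - 4)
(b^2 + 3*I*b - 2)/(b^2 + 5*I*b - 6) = (b + I)/(b + 3*I)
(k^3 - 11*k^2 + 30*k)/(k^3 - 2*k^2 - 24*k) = (k - 5)/(k + 4)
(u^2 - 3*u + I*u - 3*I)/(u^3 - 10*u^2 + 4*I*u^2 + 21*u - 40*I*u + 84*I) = (u + I)/(u^2 + u*(-7 + 4*I) - 28*I)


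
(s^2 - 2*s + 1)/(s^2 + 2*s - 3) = (s - 1)/(s + 3)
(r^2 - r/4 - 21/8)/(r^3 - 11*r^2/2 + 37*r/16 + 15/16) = 2*(8*r^2 - 2*r - 21)/(16*r^3 - 88*r^2 + 37*r + 15)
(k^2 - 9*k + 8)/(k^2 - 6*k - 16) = (k - 1)/(k + 2)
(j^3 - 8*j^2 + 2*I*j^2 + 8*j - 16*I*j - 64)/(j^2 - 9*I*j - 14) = (j^2 + 4*j*(-2 + I) - 32*I)/(j - 7*I)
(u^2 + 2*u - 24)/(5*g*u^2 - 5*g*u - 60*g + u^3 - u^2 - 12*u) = (u + 6)/(5*g*u + 15*g + u^2 + 3*u)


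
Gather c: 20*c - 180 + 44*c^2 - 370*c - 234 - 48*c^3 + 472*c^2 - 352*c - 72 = -48*c^3 + 516*c^2 - 702*c - 486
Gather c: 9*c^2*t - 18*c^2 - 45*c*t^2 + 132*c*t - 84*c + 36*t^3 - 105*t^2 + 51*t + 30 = c^2*(9*t - 18) + c*(-45*t^2 + 132*t - 84) + 36*t^3 - 105*t^2 + 51*t + 30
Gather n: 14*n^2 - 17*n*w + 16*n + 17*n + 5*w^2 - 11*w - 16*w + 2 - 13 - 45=14*n^2 + n*(33 - 17*w) + 5*w^2 - 27*w - 56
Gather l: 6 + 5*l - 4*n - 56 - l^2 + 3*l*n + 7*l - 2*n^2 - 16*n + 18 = -l^2 + l*(3*n + 12) - 2*n^2 - 20*n - 32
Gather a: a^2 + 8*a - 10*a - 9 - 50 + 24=a^2 - 2*a - 35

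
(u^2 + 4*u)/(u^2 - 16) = u/(u - 4)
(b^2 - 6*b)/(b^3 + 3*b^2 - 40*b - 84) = b/(b^2 + 9*b + 14)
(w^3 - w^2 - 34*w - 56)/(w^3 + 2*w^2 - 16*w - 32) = (w - 7)/(w - 4)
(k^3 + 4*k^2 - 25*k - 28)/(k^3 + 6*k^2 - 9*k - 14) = (k - 4)/(k - 2)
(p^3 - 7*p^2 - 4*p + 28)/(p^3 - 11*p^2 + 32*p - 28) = (p + 2)/(p - 2)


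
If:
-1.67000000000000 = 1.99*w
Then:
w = -0.84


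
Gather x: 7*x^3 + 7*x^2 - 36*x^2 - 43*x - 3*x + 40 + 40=7*x^3 - 29*x^2 - 46*x + 80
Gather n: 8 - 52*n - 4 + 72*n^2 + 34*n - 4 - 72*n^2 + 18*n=0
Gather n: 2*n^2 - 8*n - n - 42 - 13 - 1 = 2*n^2 - 9*n - 56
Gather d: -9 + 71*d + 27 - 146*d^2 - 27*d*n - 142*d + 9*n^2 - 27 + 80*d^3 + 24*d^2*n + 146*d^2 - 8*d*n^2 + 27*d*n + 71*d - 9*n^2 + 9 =80*d^3 + 24*d^2*n - 8*d*n^2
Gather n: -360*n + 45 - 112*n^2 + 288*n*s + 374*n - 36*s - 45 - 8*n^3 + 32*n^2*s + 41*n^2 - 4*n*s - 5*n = -8*n^3 + n^2*(32*s - 71) + n*(284*s + 9) - 36*s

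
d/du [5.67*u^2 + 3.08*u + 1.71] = 11.34*u + 3.08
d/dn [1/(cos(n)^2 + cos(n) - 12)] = (2*cos(n) + 1)*sin(n)/(cos(n)^2 + cos(n) - 12)^2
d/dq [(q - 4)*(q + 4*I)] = 2*q - 4 + 4*I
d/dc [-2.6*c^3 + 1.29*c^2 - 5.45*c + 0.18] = -7.8*c^2 + 2.58*c - 5.45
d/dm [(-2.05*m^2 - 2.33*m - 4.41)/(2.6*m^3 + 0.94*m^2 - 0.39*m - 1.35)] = (5.33*m^4 + 12.116*m^3 + 37.3877*m^2 + 13.8258*m + 1.4256)/(6.76*m^6 + 4.888*m^5 - 1.1444*m^4 - 7.7532*m^3 - 2.3859*m^2 + 1.053*m + 1.8225)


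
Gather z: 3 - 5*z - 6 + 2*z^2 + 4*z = 2*z^2 - z - 3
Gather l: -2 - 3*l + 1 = -3*l - 1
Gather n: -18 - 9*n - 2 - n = -10*n - 20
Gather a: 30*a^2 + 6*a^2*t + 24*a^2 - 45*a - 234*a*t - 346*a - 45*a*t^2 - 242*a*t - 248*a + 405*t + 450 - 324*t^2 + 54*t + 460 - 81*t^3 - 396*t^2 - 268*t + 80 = a^2*(6*t + 54) + a*(-45*t^2 - 476*t - 639) - 81*t^3 - 720*t^2 + 191*t + 990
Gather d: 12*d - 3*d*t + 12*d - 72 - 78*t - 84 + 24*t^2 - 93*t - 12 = d*(24 - 3*t) + 24*t^2 - 171*t - 168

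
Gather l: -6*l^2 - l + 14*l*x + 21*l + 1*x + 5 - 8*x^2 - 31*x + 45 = -6*l^2 + l*(14*x + 20) - 8*x^2 - 30*x + 50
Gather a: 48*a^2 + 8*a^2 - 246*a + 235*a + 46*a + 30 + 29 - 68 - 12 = 56*a^2 + 35*a - 21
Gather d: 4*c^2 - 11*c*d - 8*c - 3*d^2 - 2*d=4*c^2 - 8*c - 3*d^2 + d*(-11*c - 2)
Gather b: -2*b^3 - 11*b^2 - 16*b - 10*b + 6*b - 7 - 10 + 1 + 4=-2*b^3 - 11*b^2 - 20*b - 12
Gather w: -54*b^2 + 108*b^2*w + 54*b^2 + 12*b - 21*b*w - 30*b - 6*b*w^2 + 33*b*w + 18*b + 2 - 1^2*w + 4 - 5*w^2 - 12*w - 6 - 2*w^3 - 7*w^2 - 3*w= -2*w^3 + w^2*(-6*b - 12) + w*(108*b^2 + 12*b - 16)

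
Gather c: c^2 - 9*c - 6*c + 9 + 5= c^2 - 15*c + 14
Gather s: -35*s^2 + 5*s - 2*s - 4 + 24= -35*s^2 + 3*s + 20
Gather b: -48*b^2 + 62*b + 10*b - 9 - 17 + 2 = -48*b^2 + 72*b - 24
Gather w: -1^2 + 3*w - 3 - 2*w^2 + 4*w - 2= -2*w^2 + 7*w - 6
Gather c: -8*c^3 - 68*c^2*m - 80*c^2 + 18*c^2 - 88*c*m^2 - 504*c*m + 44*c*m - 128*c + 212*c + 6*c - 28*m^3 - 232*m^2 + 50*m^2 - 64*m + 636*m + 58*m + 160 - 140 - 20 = -8*c^3 + c^2*(-68*m - 62) + c*(-88*m^2 - 460*m + 90) - 28*m^3 - 182*m^2 + 630*m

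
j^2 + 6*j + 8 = (j + 2)*(j + 4)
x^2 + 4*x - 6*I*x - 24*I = (x + 4)*(x - 6*I)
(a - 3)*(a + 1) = a^2 - 2*a - 3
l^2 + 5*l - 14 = (l - 2)*(l + 7)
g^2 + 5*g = g*(g + 5)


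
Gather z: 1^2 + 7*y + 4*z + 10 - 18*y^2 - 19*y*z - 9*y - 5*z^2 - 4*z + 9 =-18*y^2 - 19*y*z - 2*y - 5*z^2 + 20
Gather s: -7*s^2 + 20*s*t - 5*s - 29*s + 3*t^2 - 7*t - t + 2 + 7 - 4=-7*s^2 + s*(20*t - 34) + 3*t^2 - 8*t + 5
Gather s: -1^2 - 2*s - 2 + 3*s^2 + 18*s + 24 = 3*s^2 + 16*s + 21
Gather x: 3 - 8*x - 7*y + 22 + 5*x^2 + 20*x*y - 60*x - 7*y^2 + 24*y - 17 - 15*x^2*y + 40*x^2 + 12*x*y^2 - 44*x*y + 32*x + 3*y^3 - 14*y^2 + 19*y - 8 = x^2*(45 - 15*y) + x*(12*y^2 - 24*y - 36) + 3*y^3 - 21*y^2 + 36*y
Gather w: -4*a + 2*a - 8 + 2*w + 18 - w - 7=-2*a + w + 3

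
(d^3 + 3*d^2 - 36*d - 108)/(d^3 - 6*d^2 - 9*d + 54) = (d + 6)/(d - 3)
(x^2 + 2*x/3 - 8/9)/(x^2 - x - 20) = (-x^2 - 2*x/3 + 8/9)/(-x^2 + x + 20)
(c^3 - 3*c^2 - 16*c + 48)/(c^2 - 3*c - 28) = (c^2 - 7*c + 12)/(c - 7)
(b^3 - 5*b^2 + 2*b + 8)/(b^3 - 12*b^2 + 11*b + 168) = (b^3 - 5*b^2 + 2*b + 8)/(b^3 - 12*b^2 + 11*b + 168)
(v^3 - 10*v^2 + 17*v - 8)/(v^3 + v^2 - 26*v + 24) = (v^2 - 9*v + 8)/(v^2 + 2*v - 24)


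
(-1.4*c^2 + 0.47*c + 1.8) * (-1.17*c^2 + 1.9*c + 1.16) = 1.638*c^4 - 3.2099*c^3 - 2.837*c^2 + 3.9652*c + 2.088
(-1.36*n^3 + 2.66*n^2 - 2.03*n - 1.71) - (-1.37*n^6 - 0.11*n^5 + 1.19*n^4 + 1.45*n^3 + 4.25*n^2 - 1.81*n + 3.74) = 1.37*n^6 + 0.11*n^5 - 1.19*n^4 - 2.81*n^3 - 1.59*n^2 - 0.22*n - 5.45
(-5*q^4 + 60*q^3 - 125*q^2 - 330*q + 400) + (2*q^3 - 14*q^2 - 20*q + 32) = -5*q^4 + 62*q^3 - 139*q^2 - 350*q + 432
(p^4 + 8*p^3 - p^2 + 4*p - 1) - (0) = p^4 + 8*p^3 - p^2 + 4*p - 1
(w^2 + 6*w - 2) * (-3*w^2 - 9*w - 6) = -3*w^4 - 27*w^3 - 54*w^2 - 18*w + 12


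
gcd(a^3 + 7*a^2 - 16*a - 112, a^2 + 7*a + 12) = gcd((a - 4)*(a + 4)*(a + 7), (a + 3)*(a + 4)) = a + 4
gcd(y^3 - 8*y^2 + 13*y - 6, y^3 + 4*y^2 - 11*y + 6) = y^2 - 2*y + 1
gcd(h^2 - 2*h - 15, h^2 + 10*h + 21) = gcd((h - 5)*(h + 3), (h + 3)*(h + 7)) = h + 3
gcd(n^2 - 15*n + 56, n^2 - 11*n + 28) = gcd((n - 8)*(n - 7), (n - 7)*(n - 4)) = n - 7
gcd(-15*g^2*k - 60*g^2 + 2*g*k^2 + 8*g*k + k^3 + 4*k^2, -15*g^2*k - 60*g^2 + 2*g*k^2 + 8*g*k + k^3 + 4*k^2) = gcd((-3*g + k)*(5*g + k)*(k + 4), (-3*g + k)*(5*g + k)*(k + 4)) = 15*g^2*k + 60*g^2 - 2*g*k^2 - 8*g*k - k^3 - 4*k^2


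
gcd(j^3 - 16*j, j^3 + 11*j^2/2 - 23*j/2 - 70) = j + 4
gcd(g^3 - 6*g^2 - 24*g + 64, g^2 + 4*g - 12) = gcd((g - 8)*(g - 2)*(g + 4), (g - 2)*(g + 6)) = g - 2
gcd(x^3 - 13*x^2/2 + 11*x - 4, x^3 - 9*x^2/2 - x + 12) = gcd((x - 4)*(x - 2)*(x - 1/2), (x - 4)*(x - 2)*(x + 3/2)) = x^2 - 6*x + 8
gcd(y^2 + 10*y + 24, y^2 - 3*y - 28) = y + 4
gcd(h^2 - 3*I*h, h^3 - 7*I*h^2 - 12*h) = h^2 - 3*I*h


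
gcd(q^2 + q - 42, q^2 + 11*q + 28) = q + 7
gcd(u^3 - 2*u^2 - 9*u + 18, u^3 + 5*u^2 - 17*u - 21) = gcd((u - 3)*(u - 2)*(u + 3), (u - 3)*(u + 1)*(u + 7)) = u - 3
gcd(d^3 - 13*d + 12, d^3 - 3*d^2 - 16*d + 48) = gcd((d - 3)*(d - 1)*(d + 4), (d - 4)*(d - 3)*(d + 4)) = d^2 + d - 12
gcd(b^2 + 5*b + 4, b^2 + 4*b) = b + 4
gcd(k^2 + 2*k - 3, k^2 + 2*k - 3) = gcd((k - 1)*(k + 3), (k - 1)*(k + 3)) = k^2 + 2*k - 3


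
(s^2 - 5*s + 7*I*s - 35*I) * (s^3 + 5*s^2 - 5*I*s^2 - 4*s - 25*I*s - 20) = s^5 + 2*I*s^4 + 6*s^3 - 78*I*s^2 - 775*s + 700*I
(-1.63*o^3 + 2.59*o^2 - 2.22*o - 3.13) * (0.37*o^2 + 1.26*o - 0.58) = -0.6031*o^5 - 1.0955*o^4 + 3.3874*o^3 - 5.4575*o^2 - 2.6562*o + 1.8154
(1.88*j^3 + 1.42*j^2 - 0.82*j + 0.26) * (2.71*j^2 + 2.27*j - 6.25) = 5.0948*j^5 + 8.1158*j^4 - 10.7488*j^3 - 10.0318*j^2 + 5.7152*j - 1.625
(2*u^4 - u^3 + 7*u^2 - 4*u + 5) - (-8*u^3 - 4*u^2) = 2*u^4 + 7*u^3 + 11*u^2 - 4*u + 5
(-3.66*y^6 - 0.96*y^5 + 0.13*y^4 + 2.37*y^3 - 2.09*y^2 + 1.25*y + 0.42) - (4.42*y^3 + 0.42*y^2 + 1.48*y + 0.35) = -3.66*y^6 - 0.96*y^5 + 0.13*y^4 - 2.05*y^3 - 2.51*y^2 - 0.23*y + 0.07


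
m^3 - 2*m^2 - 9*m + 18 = (m - 3)*(m - 2)*(m + 3)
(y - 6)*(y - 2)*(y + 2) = y^3 - 6*y^2 - 4*y + 24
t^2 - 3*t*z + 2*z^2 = (t - 2*z)*(t - z)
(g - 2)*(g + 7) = g^2 + 5*g - 14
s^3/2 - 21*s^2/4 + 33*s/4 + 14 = (s/2 + 1/2)*(s - 8)*(s - 7/2)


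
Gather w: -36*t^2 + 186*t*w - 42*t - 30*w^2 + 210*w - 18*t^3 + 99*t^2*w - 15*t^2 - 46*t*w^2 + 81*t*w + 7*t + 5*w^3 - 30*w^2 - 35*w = -18*t^3 - 51*t^2 - 35*t + 5*w^3 + w^2*(-46*t - 60) + w*(99*t^2 + 267*t + 175)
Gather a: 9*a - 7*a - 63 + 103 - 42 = 2*a - 2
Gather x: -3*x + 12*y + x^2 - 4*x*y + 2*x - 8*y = x^2 + x*(-4*y - 1) + 4*y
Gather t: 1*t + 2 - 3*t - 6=-2*t - 4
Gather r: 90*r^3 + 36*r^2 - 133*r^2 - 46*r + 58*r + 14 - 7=90*r^3 - 97*r^2 + 12*r + 7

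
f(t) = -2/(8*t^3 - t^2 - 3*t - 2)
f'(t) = -2*(-24*t^2 + 2*t + 3)/(8*t^3 - t^2 - 3*t - 2)^2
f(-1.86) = 0.04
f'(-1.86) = 0.06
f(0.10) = 0.87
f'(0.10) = -1.12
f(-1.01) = 0.24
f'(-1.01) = 0.69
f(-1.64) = 0.06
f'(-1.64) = 0.11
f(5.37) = -0.00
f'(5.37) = 0.00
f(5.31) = -0.00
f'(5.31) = 0.00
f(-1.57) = 0.07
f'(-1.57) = 0.13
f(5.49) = -0.00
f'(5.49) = 0.00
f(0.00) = 1.00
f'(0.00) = -1.50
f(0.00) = 1.00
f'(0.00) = -1.50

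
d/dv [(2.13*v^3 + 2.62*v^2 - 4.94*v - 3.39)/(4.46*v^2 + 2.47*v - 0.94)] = (9.4998*v^4 + 10.5222*v^3 + 22.4972*v^2 + 25.3132*v + 13.0169)/(19.8916*v^4 + 22.0324*v^3 - 2.2839*v^2 - 4.6436*v + 0.8836)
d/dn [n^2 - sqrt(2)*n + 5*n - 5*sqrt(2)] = 2*n - sqrt(2) + 5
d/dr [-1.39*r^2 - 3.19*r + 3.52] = -2.78*r - 3.19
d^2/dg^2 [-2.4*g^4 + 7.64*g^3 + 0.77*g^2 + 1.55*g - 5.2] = -28.8*g^2 + 45.84*g + 1.54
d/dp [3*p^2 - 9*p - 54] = 6*p - 9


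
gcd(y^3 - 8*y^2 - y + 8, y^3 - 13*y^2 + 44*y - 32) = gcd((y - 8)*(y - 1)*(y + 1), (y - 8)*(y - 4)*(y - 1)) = y^2 - 9*y + 8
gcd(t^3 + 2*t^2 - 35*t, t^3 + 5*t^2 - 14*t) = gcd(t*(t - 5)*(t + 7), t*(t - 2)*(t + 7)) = t^2 + 7*t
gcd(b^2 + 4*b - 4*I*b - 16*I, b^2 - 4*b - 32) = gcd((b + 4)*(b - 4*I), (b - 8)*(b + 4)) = b + 4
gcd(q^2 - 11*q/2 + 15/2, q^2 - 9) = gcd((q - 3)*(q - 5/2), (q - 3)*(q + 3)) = q - 3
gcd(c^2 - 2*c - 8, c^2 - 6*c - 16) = c + 2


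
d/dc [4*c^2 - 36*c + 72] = 8*c - 36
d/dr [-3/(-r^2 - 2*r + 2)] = 6*(-r - 1)/(r^2 + 2*r - 2)^2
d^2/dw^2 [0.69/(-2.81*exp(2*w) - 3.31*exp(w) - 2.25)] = (-0.69*(5.62*exp(w) + 3.31)*(11.24*exp(w) + 6.62)*exp(w) + (7.7556*exp(w) + 2.2839)*(2.81*exp(2*w) + 3.31*exp(w) + 2.25))*exp(w)/(2.81*exp(2*w) + 3.31*exp(w) + 2.25)^3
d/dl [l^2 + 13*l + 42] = 2*l + 13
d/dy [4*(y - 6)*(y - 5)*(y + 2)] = 12*y^2 - 72*y + 32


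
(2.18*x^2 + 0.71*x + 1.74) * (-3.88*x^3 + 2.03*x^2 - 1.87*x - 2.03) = -8.4584*x^5 + 1.6706*x^4 - 9.3865*x^3 - 2.2209*x^2 - 4.6951*x - 3.5322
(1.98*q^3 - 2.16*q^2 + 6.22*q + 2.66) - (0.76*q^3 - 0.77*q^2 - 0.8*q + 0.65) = 1.22*q^3 - 1.39*q^2 + 7.02*q + 2.01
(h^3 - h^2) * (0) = 0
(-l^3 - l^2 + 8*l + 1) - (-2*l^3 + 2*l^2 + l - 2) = l^3 - 3*l^2 + 7*l + 3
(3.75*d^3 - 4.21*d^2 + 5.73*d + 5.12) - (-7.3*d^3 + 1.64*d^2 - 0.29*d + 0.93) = 11.05*d^3 - 5.85*d^2 + 6.02*d + 4.19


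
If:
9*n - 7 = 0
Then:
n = 7/9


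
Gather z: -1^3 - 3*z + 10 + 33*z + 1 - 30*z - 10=0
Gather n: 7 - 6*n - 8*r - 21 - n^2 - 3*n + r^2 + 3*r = -n^2 - 9*n + r^2 - 5*r - 14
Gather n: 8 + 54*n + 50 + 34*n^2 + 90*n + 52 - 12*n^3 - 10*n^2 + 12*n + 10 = -12*n^3 + 24*n^2 + 156*n + 120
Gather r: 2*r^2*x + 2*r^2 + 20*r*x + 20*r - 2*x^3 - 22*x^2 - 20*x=r^2*(2*x + 2) + r*(20*x + 20) - 2*x^3 - 22*x^2 - 20*x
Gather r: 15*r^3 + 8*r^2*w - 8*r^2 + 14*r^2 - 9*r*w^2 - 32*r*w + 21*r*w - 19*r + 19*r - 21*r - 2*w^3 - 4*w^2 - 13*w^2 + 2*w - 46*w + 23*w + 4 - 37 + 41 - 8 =15*r^3 + r^2*(8*w + 6) + r*(-9*w^2 - 11*w - 21) - 2*w^3 - 17*w^2 - 21*w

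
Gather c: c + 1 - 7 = c - 6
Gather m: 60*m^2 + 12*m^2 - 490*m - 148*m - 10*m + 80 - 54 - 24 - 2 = 72*m^2 - 648*m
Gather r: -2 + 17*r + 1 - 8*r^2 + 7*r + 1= -8*r^2 + 24*r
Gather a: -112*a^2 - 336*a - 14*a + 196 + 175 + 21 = -112*a^2 - 350*a + 392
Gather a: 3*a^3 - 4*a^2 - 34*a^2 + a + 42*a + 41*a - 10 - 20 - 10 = 3*a^3 - 38*a^2 + 84*a - 40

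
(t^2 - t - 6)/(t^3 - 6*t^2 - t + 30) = 1/(t - 5)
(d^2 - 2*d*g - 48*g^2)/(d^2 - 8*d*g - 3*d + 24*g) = (d + 6*g)/(d - 3)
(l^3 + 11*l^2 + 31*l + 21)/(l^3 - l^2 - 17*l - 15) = (l + 7)/(l - 5)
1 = 1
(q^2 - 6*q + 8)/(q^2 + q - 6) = (q - 4)/(q + 3)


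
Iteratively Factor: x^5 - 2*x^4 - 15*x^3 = (x)*(x^4 - 2*x^3 - 15*x^2) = x^2*(x^3 - 2*x^2 - 15*x) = x^2*(x - 5)*(x^2 + 3*x) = x^3*(x - 5)*(x + 3)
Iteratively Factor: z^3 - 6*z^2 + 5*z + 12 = (z + 1)*(z^2 - 7*z + 12) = (z - 4)*(z + 1)*(z - 3)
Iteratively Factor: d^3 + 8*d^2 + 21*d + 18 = (d + 2)*(d^2 + 6*d + 9) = (d + 2)*(d + 3)*(d + 3)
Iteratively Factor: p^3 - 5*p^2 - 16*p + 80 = (p + 4)*(p^2 - 9*p + 20) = (p - 5)*(p + 4)*(p - 4)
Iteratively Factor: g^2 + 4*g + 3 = (g + 3)*(g + 1)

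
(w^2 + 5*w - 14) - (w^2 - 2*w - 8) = 7*w - 6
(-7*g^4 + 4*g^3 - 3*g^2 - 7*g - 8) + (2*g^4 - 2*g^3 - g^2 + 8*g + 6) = -5*g^4 + 2*g^3 - 4*g^2 + g - 2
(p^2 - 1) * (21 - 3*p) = -3*p^3 + 21*p^2 + 3*p - 21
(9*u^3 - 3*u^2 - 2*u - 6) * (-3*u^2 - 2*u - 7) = -27*u^5 - 9*u^4 - 51*u^3 + 43*u^2 + 26*u + 42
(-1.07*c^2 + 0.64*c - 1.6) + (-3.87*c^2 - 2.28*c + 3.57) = -4.94*c^2 - 1.64*c + 1.97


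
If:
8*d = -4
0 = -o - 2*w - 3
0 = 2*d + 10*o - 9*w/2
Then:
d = -1/2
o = -23/49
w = -62/49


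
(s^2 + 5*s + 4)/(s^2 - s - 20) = (s + 1)/(s - 5)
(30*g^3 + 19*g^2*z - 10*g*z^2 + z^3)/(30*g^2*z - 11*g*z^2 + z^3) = (g + z)/z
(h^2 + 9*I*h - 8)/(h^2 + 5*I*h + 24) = (h + I)/(h - 3*I)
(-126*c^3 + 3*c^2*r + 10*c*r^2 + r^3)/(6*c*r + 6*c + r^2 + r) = (-21*c^2 + 4*c*r + r^2)/(r + 1)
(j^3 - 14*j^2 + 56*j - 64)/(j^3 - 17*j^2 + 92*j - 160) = (j - 2)/(j - 5)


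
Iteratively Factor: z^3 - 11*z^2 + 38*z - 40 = (z - 5)*(z^2 - 6*z + 8) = (z - 5)*(z - 2)*(z - 4)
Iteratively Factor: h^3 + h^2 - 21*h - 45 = (h + 3)*(h^2 - 2*h - 15) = (h - 5)*(h + 3)*(h + 3)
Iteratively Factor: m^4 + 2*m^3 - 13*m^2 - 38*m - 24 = (m + 1)*(m^3 + m^2 - 14*m - 24) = (m + 1)*(m + 2)*(m^2 - m - 12) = (m + 1)*(m + 2)*(m + 3)*(m - 4)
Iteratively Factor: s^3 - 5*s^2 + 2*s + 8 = (s - 4)*(s^2 - s - 2) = (s - 4)*(s - 2)*(s + 1)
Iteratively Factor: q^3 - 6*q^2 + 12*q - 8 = (q - 2)*(q^2 - 4*q + 4) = (q - 2)^2*(q - 2)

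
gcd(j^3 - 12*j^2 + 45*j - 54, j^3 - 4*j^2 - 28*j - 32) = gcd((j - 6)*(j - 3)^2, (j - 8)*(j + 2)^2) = 1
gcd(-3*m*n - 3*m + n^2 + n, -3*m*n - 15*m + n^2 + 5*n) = 3*m - n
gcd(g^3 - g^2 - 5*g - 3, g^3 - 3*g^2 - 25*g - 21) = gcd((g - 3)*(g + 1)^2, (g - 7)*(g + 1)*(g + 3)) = g + 1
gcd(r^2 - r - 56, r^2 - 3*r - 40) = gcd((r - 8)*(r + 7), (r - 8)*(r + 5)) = r - 8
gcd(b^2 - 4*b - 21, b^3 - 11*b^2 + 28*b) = b - 7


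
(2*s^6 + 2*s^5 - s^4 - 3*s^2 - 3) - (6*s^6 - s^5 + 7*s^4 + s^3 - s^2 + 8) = -4*s^6 + 3*s^5 - 8*s^4 - s^3 - 2*s^2 - 11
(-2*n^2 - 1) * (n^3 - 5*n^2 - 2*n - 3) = -2*n^5 + 10*n^4 + 3*n^3 + 11*n^2 + 2*n + 3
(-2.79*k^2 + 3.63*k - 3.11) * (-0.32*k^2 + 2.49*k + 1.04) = 0.8928*k^4 - 8.1087*k^3 + 7.1323*k^2 - 3.9687*k - 3.2344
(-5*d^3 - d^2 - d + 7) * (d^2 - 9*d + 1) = -5*d^5 + 44*d^4 + 3*d^3 + 15*d^2 - 64*d + 7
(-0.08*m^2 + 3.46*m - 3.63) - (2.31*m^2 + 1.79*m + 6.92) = -2.39*m^2 + 1.67*m - 10.55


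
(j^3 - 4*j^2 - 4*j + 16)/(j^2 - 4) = j - 4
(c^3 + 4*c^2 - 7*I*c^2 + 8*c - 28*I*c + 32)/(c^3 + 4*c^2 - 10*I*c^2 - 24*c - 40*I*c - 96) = (c^2 - 7*I*c + 8)/(c^2 - 10*I*c - 24)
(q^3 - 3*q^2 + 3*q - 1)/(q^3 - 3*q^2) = (q^3 - 3*q^2 + 3*q - 1)/(q^2*(q - 3))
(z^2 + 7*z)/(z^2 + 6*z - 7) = z/(z - 1)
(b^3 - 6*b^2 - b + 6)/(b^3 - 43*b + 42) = (b + 1)/(b + 7)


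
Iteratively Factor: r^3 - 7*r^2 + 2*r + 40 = (r + 2)*(r^2 - 9*r + 20) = (r - 4)*(r + 2)*(r - 5)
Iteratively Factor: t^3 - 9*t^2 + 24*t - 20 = (t - 2)*(t^2 - 7*t + 10) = (t - 2)^2*(t - 5)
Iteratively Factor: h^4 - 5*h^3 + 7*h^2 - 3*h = (h - 3)*(h^3 - 2*h^2 + h) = (h - 3)*(h - 1)*(h^2 - h) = (h - 3)*(h - 1)^2*(h)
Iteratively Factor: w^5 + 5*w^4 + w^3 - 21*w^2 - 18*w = (w - 2)*(w^4 + 7*w^3 + 15*w^2 + 9*w) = w*(w - 2)*(w^3 + 7*w^2 + 15*w + 9) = w*(w - 2)*(w + 1)*(w^2 + 6*w + 9) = w*(w - 2)*(w + 1)*(w + 3)*(w + 3)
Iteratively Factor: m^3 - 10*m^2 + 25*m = (m - 5)*(m^2 - 5*m) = m*(m - 5)*(m - 5)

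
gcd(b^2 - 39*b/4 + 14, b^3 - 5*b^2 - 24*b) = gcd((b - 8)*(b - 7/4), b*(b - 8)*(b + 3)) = b - 8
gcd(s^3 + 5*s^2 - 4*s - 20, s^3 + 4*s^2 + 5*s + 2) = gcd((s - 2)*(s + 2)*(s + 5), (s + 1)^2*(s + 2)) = s + 2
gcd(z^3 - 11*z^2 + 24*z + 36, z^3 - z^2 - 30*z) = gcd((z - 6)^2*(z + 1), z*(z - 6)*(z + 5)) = z - 6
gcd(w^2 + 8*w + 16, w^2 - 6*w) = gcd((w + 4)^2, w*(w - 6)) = 1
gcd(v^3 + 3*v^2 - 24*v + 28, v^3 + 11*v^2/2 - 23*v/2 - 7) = v^2 + 5*v - 14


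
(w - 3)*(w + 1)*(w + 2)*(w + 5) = w^4 + 5*w^3 - 7*w^2 - 41*w - 30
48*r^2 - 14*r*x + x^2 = (-8*r + x)*(-6*r + x)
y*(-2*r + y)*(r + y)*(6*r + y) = -12*r^3*y - 8*r^2*y^2 + 5*r*y^3 + y^4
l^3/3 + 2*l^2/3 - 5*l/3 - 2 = (l/3 + 1)*(l - 2)*(l + 1)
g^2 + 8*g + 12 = (g + 2)*(g + 6)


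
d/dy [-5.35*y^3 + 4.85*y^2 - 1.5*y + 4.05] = -16.05*y^2 + 9.7*y - 1.5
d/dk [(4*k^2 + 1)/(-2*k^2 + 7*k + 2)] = (28*k^2 + 20*k - 7)/(4*k^4 - 28*k^3 + 41*k^2 + 28*k + 4)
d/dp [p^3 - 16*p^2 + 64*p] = 3*p^2 - 32*p + 64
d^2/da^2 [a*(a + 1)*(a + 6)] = 6*a + 14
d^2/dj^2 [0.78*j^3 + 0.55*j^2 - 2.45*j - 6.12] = 4.68*j + 1.1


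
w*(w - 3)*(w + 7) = w^3 + 4*w^2 - 21*w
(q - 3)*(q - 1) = q^2 - 4*q + 3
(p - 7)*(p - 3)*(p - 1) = p^3 - 11*p^2 + 31*p - 21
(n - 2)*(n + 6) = n^2 + 4*n - 12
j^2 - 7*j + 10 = (j - 5)*(j - 2)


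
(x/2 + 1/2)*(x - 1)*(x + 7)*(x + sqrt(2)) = x^4/2 + sqrt(2)*x^3/2 + 7*x^3/2 - x^2/2 + 7*sqrt(2)*x^2/2 - 7*x/2 - sqrt(2)*x/2 - 7*sqrt(2)/2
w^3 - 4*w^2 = w^2*(w - 4)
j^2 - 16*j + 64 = (j - 8)^2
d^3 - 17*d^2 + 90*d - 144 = (d - 8)*(d - 6)*(d - 3)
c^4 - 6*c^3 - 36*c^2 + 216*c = c*(c - 6)^2*(c + 6)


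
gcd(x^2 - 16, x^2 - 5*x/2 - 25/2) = 1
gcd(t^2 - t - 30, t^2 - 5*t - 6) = t - 6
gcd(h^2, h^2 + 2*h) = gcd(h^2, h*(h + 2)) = h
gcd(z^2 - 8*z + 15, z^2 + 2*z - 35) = z - 5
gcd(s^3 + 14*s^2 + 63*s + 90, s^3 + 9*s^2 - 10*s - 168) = s + 6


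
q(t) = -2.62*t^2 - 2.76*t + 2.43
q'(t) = -5.24*t - 2.76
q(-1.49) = 0.73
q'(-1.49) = 5.05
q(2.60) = -22.46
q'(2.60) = -16.38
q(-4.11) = -30.48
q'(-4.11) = 18.78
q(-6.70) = -96.69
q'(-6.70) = 32.35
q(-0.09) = 2.66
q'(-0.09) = -2.29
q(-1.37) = 1.29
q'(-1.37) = 4.42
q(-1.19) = 2.00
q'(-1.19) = 3.48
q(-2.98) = -12.61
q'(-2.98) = 12.86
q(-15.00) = -545.67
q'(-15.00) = 75.84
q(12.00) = -407.97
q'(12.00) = -65.64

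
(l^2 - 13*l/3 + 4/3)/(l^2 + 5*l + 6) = (3*l^2 - 13*l + 4)/(3*(l^2 + 5*l + 6))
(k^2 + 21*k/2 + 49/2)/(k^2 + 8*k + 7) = (k + 7/2)/(k + 1)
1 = 1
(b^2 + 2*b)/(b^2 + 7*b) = (b + 2)/(b + 7)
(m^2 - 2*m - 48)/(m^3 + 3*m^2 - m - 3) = (m^2 - 2*m - 48)/(m^3 + 3*m^2 - m - 3)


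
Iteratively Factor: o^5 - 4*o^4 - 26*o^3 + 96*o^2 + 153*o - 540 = (o - 3)*(o^4 - o^3 - 29*o^2 + 9*o + 180) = (o - 3)^2*(o^3 + 2*o^2 - 23*o - 60) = (o - 3)^2*(o + 3)*(o^2 - o - 20) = (o - 5)*(o - 3)^2*(o + 3)*(o + 4)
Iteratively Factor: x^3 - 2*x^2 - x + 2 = (x - 1)*(x^2 - x - 2) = (x - 1)*(x + 1)*(x - 2)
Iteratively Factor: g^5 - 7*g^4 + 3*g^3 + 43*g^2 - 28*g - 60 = (g + 2)*(g^4 - 9*g^3 + 21*g^2 + g - 30) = (g - 2)*(g + 2)*(g^3 - 7*g^2 + 7*g + 15) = (g - 2)*(g + 1)*(g + 2)*(g^2 - 8*g + 15) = (g - 5)*(g - 2)*(g + 1)*(g + 2)*(g - 3)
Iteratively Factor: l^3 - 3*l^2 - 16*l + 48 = (l + 4)*(l^2 - 7*l + 12) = (l - 3)*(l + 4)*(l - 4)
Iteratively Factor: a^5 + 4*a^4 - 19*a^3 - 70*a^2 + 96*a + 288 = (a + 4)*(a^4 - 19*a^2 + 6*a + 72) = (a - 3)*(a + 4)*(a^3 + 3*a^2 - 10*a - 24) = (a - 3)^2*(a + 4)*(a^2 + 6*a + 8) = (a - 3)^2*(a + 2)*(a + 4)*(a + 4)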